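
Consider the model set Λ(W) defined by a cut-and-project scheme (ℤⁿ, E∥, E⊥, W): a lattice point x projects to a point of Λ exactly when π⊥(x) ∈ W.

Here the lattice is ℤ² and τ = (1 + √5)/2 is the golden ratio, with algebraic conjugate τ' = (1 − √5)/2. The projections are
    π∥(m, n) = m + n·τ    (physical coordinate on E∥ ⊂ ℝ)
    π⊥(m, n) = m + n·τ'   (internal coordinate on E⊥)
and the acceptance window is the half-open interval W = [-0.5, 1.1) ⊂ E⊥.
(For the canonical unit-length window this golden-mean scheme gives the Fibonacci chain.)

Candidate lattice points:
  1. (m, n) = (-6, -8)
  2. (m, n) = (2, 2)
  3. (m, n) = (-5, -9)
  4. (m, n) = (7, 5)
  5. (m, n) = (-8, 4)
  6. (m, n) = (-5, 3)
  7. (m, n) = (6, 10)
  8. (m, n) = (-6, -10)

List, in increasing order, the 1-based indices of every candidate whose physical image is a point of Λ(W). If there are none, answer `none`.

Numerically τ ≈ 1.6180 and τ' = −1/τ ≈ -0.6180.
#1 (-6,-8): internal coord -6 + (-8)·τ' = -1.0557; -1.0557 ∉ [-0.5, 1.1) → out
#2 (2,2): internal coord 2 + (2)·τ' = +0.7639; +0.7639 ∈ [-0.5, 1.1) → IN Λ
#3 (-5,-9): internal coord -5 + (-9)·τ' = +0.5623; +0.5623 ∈ [-0.5, 1.1) → IN Λ
#4 (7,5): internal coord 7 + (5)·τ' = +3.9098; +3.9098 ∉ [-0.5, 1.1) → out
#5 (-8,4): internal coord -8 + (4)·τ' = -10.4721; -10.4721 ∉ [-0.5, 1.1) → out
#6 (-5,3): internal coord -5 + (3)·τ' = -6.8541; -6.8541 ∉ [-0.5, 1.1) → out
#7 (6,10): internal coord 6 + (10)·τ' = -0.1803; -0.1803 ∈ [-0.5, 1.1) → IN Λ
#8 (-6,-10): internal coord -6 + (-10)·τ' = +0.1803; +0.1803 ∈ [-0.5, 1.1) → IN Λ

2, 3, 7, 8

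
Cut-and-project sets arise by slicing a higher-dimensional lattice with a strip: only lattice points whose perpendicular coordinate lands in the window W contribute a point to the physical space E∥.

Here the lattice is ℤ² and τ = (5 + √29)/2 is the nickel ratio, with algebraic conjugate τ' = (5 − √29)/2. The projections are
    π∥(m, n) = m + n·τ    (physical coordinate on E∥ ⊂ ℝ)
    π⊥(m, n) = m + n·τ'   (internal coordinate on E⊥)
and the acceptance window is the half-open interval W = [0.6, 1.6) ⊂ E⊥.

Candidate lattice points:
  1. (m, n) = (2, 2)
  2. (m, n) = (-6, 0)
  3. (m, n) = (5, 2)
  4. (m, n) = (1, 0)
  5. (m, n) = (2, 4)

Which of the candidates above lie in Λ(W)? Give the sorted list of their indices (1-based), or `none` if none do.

4, 5

Numerically τ ≈ 5.19258 and τ' = −1/τ ≈ -0.19258.
#1 (2,2): internal coord 2 + (2)·τ' = +1.61484; +1.61484 ∉ [0.6, 1.6) → out
#2 (-6,0): internal coord -6 + (0)·τ' = -6.00000; -6.00000 ∉ [0.6, 1.6) → out
#3 (5,2): internal coord 5 + (2)·τ' = +4.61484; +4.61484 ∉ [0.6, 1.6) → out
#4 (1,0): internal coord 1 + (0)·τ' = +1.00000; +1.00000 ∈ [0.6, 1.6) → IN Λ
#5 (2,4): internal coord 2 + (4)·τ' = +1.22967; +1.22967 ∈ [0.6, 1.6) → IN Λ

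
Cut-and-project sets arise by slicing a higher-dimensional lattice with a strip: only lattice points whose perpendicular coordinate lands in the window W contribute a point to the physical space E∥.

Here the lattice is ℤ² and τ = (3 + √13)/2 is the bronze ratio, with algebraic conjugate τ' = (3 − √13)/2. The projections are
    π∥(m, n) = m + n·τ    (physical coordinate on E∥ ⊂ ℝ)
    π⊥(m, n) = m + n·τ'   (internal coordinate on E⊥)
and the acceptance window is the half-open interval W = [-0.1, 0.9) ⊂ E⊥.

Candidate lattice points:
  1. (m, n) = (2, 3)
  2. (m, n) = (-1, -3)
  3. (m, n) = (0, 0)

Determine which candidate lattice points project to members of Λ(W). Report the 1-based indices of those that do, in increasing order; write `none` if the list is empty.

2, 3

Numerically τ ≈ 3.30278 and τ' = −1/τ ≈ -0.30278.
[1] lift (2,3): star map gives 1.09167; window check -0.1 ≤ 1.09167 < 0.9 is false → out
[2] lift (-1,-3): star map gives -0.09167; window check -0.1 ≤ -0.09167 < 0.9 is true → IN Λ
[3] lift (0,0): star map gives 0.00000; window check -0.1 ≤ 0.00000 < 0.9 is true → IN Λ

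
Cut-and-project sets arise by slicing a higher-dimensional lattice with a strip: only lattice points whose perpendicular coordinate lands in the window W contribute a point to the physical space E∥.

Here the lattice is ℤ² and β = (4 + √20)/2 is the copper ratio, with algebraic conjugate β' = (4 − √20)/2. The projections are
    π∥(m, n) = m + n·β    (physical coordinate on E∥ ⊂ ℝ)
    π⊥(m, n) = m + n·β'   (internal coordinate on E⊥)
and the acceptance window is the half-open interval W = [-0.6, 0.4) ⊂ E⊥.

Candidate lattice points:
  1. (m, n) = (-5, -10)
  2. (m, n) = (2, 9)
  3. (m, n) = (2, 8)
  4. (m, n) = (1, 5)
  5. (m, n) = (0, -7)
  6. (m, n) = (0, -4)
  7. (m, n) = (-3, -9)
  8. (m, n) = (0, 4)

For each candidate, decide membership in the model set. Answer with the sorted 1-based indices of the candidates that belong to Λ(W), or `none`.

Compute β' = (4−√20)/2 = -0.23607, so π⊥(m,n) = m -0.23607·n.
[1] lift (-5,-10): star map gives -2.63932; window check -0.6 ≤ -2.63932 < 0.4 is false → out
[2] lift (2,9): star map gives -0.12461; window check -0.6 ≤ -0.12461 < 0.4 is true → IN Λ
[3] lift (2,8): star map gives 0.11146; window check -0.6 ≤ 0.11146 < 0.4 is true → IN Λ
[4] lift (1,5): star map gives -0.18034; window check -0.6 ≤ -0.18034 < 0.4 is true → IN Λ
[5] lift (0,-7): star map gives 1.65248; window check -0.6 ≤ 1.65248 < 0.4 is false → out
[6] lift (0,-4): star map gives 0.94427; window check -0.6 ≤ 0.94427 < 0.4 is false → out
[7] lift (-3,-9): star map gives -0.87539; window check -0.6 ≤ -0.87539 < 0.4 is false → out
[8] lift (0,4): star map gives -0.94427; window check -0.6 ≤ -0.94427 < 0.4 is false → out

2, 3, 4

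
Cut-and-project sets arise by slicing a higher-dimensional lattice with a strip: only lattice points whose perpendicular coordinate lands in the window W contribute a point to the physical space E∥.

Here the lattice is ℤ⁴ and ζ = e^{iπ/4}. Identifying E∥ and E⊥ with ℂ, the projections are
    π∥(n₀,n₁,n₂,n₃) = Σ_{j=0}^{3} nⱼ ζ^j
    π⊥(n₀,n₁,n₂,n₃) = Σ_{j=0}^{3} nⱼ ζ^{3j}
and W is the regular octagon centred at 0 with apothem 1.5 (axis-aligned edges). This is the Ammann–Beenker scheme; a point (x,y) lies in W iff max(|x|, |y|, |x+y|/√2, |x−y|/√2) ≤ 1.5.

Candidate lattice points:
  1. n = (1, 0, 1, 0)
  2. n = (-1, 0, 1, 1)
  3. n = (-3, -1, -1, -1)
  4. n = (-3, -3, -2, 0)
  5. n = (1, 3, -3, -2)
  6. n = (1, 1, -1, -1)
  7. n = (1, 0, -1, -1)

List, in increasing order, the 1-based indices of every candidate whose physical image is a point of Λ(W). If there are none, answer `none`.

1, 2, 4, 6, 7

Internal map: ζ^{3j} for j=0..3 gives (1,0), (−√2/2,√2/2), (0,−1), (√2/2,√2/2).
#1 (1, 0, 1, 0): internal (1.0000, -1.0000); octagon support 1.4142 vs apothem 1.5 → ∈ W
#2 (-1, 0, 1, 1): internal (-0.2929, -0.2929); octagon support 0.4142 vs apothem 1.5 → ∈ W
#3 (-3, -1, -1, -1): internal (-3.0000, -0.4142); octagon support 3.0000 vs apothem 1.5 → ∉ W
#4 (-3, -3, -2, 0): internal (-0.8787, -0.1213); octagon support 0.8787 vs apothem 1.5 → ∈ W
#5 (1, 3, -3, -2): internal (-2.5355, 3.7071); octagon support 4.4142 vs apothem 1.5 → ∉ W
#6 (1, 1, -1, -1): internal (-0.4142, 1.0000); octagon support 1.0000 vs apothem 1.5 → ∈ W
#7 (1, 0, -1, -1): internal (0.2929, 0.2929); octagon support 0.4142 vs apothem 1.5 → ∈ W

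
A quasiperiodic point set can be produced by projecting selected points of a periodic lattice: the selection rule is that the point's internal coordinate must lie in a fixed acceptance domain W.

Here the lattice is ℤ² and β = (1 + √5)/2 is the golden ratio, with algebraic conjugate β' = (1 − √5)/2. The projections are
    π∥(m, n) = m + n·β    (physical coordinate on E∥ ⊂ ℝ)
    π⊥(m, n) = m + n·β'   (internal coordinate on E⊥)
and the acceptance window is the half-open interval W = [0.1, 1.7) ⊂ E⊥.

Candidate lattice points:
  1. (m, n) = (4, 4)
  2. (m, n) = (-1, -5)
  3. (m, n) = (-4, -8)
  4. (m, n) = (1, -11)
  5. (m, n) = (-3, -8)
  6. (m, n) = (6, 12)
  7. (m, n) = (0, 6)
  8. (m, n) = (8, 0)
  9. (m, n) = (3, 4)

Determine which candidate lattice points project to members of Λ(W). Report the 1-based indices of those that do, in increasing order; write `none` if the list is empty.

Numerically β ≈ 1.618034 and β' = −1/β ≈ -0.618034.
[1] lift (4,4): star map gives 1.527864; window check 0.1 ≤ 1.527864 < 1.7 is true → IN Λ
[2] lift (-1,-5): star map gives 2.090170; window check 0.1 ≤ 2.090170 < 1.7 is false → out
[3] lift (-4,-8): star map gives 0.944272; window check 0.1 ≤ 0.944272 < 1.7 is true → IN Λ
[4] lift (1,-11): star map gives 7.798374; window check 0.1 ≤ 7.798374 < 1.7 is false → out
[5] lift (-3,-8): star map gives 1.944272; window check 0.1 ≤ 1.944272 < 1.7 is false → out
[6] lift (6,12): star map gives -1.416408; window check 0.1 ≤ -1.416408 < 1.7 is false → out
[7] lift (0,6): star map gives -3.708204; window check 0.1 ≤ -3.708204 < 1.7 is false → out
[8] lift (8,0): star map gives 8.000000; window check 0.1 ≤ 8.000000 < 1.7 is false → out
[9] lift (3,4): star map gives 0.527864; window check 0.1 ≤ 0.527864 < 1.7 is true → IN Λ

1, 3, 9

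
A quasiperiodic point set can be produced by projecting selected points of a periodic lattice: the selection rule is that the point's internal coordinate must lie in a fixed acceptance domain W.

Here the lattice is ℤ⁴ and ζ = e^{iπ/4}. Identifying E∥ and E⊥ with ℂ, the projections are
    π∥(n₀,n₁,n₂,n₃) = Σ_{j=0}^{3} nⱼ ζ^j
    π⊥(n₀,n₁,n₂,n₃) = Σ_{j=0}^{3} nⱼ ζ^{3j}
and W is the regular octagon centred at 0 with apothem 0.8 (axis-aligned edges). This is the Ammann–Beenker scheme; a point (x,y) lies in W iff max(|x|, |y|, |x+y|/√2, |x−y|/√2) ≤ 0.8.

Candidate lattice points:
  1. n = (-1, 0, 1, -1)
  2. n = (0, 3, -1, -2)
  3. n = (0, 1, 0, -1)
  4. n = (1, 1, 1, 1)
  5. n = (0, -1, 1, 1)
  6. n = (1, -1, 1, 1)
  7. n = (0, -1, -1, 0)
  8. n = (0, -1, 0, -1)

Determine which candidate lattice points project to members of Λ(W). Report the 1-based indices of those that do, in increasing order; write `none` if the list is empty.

7

Internal map: ζ^{3j} for j=0..3 gives (1,0), (−√2/2,√2/2), (0,−1), (√2/2,√2/2).
#1 (-1, 0, 1, -1): internal (-1.70711, -1.70711); octagon support 2.41421 vs apothem 0.8 → ∉ W
#2 (0, 3, -1, -2): internal (-3.53553, 1.70711); octagon support 3.70711 vs apothem 0.8 → ∉ W
#3 (0, 1, 0, -1): internal (-1.41421, 0.00000); octagon support 1.41421 vs apothem 0.8 → ∉ W
#4 (1, 1, 1, 1): internal (1.00000, 0.41421); octagon support 1.00000 vs apothem 0.8 → ∉ W
#5 (0, -1, 1, 1): internal (1.41421, -1.00000); octagon support 1.70711 vs apothem 0.8 → ∉ W
#6 (1, -1, 1, 1): internal (2.41421, -1.00000); octagon support 2.41421 vs apothem 0.8 → ∉ W
#7 (0, -1, -1, 0): internal (0.70711, 0.29289); octagon support 0.70711 vs apothem 0.8 → ∈ W
#8 (0, -1, 0, -1): internal (0.00000, -1.41421); octagon support 1.41421 vs apothem 0.8 → ∉ W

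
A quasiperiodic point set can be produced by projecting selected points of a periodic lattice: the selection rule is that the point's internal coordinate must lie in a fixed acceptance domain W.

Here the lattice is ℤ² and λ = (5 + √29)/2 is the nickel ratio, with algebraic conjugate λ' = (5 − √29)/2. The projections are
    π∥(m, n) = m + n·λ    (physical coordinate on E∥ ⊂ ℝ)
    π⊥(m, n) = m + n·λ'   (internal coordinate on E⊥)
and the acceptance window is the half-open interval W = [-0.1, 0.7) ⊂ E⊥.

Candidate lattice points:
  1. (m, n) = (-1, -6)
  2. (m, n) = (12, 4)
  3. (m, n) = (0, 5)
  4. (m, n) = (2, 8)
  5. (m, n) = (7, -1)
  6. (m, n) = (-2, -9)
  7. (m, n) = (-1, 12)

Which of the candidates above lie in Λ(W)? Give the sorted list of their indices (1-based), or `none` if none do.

Compute λ' = (5−√29)/2 = -0.1926, so π⊥(m,n) = m -0.1926·n.
#1 (-1,-6): internal coord -1 + (-6)·λ' = +0.1555; +0.1555 ∈ [-0.1, 0.7) → IN Λ
#2 (12,4): internal coord 12 + (4)·λ' = +11.2297; +11.2297 ∉ [-0.1, 0.7) → out
#3 (0,5): internal coord 0 + (5)·λ' = -0.9629; -0.9629 ∉ [-0.1, 0.7) → out
#4 (2,8): internal coord 2 + (8)·λ' = +0.4593; +0.4593 ∈ [-0.1, 0.7) → IN Λ
#5 (7,-1): internal coord 7 + (-1)·λ' = +7.1926; +7.1926 ∉ [-0.1, 0.7) → out
#6 (-2,-9): internal coord -2 + (-9)·λ' = -0.2668; -0.2668 ∉ [-0.1, 0.7) → out
#7 (-1,12): internal coord -1 + (12)·λ' = -3.3110; -3.3110 ∉ [-0.1, 0.7) → out

1, 4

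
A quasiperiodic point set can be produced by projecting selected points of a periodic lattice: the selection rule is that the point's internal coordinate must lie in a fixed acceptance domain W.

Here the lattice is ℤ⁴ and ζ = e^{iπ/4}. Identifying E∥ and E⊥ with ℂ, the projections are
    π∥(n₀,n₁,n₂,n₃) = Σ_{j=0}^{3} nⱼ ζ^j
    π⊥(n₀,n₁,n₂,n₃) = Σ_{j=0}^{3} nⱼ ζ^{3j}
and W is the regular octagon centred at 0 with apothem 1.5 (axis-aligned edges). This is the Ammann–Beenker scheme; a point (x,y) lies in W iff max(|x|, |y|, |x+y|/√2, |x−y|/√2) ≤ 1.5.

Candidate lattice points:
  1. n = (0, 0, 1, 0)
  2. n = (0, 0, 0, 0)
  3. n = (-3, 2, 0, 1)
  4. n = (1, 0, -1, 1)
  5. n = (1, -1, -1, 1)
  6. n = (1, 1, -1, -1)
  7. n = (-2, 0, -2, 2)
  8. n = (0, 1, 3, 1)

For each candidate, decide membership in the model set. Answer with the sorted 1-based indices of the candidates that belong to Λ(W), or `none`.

With ζ = e^{iπ/4} the internal vectors are ζ^0,ζ^3,ζ^6,ζ^9.
candidate 1: n = (0, 0, 1, 0) → π⊥ ≈ (+0.00000, -1.00000); max(|x|,|y|,|x±y|/√2) = 1.00000 ≤ 1.5 ⇒ ∈ W
candidate 2: n = (0, 0, 0, 0) → π⊥ ≈ (+0.00000, +0.00000); max(|x|,|y|,|x±y|/√2) = 0.00000 ≤ 1.5 ⇒ ∈ W
candidate 3: n = (-3, 2, 0, 1) → π⊥ ≈ (-3.70711, +2.12132); max(|x|,|y|,|x±y|/√2) = 4.12132 > 1.5 ⇒ ∉ W
candidate 4: n = (1, 0, -1, 1) → π⊥ ≈ (+1.70711, +1.70711); max(|x|,|y|,|x±y|/√2) = 2.41421 > 1.5 ⇒ ∉ W
candidate 5: n = (1, -1, -1, 1) → π⊥ ≈ (+2.41421, +1.00000); max(|x|,|y|,|x±y|/√2) = 2.41421 > 1.5 ⇒ ∉ W
candidate 6: n = (1, 1, -1, -1) → π⊥ ≈ (-0.41421, +1.00000); max(|x|,|y|,|x±y|/√2) = 1.00000 ≤ 1.5 ⇒ ∈ W
candidate 7: n = (-2, 0, -2, 2) → π⊥ ≈ (-0.58579, +3.41421); max(|x|,|y|,|x±y|/√2) = 3.41421 > 1.5 ⇒ ∉ W
candidate 8: n = (0, 1, 3, 1) → π⊥ ≈ (+0.00000, -1.58579); max(|x|,|y|,|x±y|/√2) = 1.58579 > 1.5 ⇒ ∉ W

1, 2, 6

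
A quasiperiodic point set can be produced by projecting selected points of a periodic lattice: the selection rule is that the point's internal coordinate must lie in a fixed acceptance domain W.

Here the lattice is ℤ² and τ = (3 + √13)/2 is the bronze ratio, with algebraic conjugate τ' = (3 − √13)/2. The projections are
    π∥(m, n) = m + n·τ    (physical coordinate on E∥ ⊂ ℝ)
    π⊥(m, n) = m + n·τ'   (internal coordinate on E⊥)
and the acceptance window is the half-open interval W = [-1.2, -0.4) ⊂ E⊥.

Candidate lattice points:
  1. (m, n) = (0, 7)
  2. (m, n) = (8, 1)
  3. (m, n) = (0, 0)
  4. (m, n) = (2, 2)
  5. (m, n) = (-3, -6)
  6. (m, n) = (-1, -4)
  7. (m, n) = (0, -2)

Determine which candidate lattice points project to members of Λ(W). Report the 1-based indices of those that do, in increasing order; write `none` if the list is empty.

5

Numerically τ ≈ 3.30278 and τ' = −1/τ ≈ -0.30278.
#1 (0,7): internal coord 0 + (7)·τ' = -2.11943; -2.11943 ∉ [-1.2, -0.4) → out
#2 (8,1): internal coord 8 + (1)·τ' = +7.69722; +7.69722 ∉ [-1.2, -0.4) → out
#3 (0,0): internal coord 0 + (0)·τ' = +0.00000; +0.00000 ∉ [-1.2, -0.4) → out
#4 (2,2): internal coord 2 + (2)·τ' = +1.39445; +1.39445 ∉ [-1.2, -0.4) → out
#5 (-3,-6): internal coord -3 + (-6)·τ' = -1.18335; -1.18335 ∈ [-1.2, -0.4) → IN Λ
#6 (-1,-4): internal coord -1 + (-4)·τ' = +0.21110; +0.21110 ∉ [-1.2, -0.4) → out
#7 (0,-2): internal coord 0 + (-2)·τ' = +0.60555; +0.60555 ∉ [-1.2, -0.4) → out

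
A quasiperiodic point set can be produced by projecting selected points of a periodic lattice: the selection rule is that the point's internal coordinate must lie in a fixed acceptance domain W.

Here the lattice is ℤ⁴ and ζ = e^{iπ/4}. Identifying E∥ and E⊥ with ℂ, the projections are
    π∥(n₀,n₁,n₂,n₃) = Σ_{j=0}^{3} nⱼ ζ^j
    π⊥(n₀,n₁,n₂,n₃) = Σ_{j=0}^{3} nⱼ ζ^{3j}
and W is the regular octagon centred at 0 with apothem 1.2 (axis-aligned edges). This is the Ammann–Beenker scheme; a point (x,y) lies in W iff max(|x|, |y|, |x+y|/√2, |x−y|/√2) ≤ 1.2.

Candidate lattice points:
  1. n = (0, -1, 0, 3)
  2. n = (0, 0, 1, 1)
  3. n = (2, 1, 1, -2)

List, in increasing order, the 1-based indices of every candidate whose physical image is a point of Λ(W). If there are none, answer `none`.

With ζ = e^{iπ/4} the internal vectors are ζ^0,ζ^3,ζ^6,ζ^9.
#1 (0, -1, 0, 3): internal (2.82843, 1.41421); octagon support 3.00000 vs apothem 1.2 → ∉ W
#2 (0, 0, 1, 1): internal (0.70711, -0.29289); octagon support 0.70711 vs apothem 1.2 → ∈ W
#3 (2, 1, 1, -2): internal (-0.12132, -1.70711); octagon support 1.70711 vs apothem 1.2 → ∉ W

2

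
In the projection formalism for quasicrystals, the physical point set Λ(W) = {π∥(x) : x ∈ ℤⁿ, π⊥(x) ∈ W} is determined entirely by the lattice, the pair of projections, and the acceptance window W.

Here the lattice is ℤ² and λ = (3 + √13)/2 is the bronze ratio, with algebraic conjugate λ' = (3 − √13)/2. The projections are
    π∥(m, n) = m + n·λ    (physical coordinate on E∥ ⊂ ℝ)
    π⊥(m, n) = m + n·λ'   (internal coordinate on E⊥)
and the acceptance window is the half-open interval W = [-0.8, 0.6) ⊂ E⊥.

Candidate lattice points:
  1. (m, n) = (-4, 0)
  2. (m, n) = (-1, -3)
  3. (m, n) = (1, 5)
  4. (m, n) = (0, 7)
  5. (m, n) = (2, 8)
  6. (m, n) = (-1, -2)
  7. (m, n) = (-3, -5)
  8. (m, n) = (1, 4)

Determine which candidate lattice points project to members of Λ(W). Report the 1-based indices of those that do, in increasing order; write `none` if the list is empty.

λ' = (3−√13)/2 ≈ -0.30278.
#1 (-4,0): internal coord -4 + (0)·λ' = -4.00000; -4.00000 ∉ [-0.8, 0.6) → out
#2 (-1,-3): internal coord -1 + (-3)·λ' = -0.09167; -0.09167 ∈ [-0.8, 0.6) → IN Λ
#3 (1,5): internal coord 1 + (5)·λ' = -0.51388; -0.51388 ∈ [-0.8, 0.6) → IN Λ
#4 (0,7): internal coord 0 + (7)·λ' = -2.11943; -2.11943 ∉ [-0.8, 0.6) → out
#5 (2,8): internal coord 2 + (8)·λ' = -0.42221; -0.42221 ∈ [-0.8, 0.6) → IN Λ
#6 (-1,-2): internal coord -1 + (-2)·λ' = -0.39445; -0.39445 ∈ [-0.8, 0.6) → IN Λ
#7 (-3,-5): internal coord -3 + (-5)·λ' = -1.48612; -1.48612 ∉ [-0.8, 0.6) → out
#8 (1,4): internal coord 1 + (4)·λ' = -0.21110; -0.21110 ∈ [-0.8, 0.6) → IN Λ

2, 3, 5, 6, 8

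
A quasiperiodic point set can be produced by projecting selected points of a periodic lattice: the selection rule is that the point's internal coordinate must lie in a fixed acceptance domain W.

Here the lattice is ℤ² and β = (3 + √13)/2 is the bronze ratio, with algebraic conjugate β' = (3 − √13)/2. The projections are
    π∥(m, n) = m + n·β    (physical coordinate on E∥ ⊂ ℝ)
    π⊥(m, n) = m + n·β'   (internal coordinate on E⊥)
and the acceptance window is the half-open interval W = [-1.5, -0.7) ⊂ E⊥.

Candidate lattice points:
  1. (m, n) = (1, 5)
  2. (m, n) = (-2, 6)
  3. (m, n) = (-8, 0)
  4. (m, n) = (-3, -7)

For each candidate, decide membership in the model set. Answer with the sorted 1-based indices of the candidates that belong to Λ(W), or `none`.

4

Compute β' = (3−√13)/2 = -0.30278, so π⊥(m,n) = m -0.30278·n.
candidate 1: (m,n)=(1,5) → π∥ = 1+5·β ≈ 17.51388, π⊥ = 1+5·β' ≈ -0.51388 ∉ [-1.5, -0.7) ⇒ out
candidate 2: (m,n)=(-2,6) → π∥ = -2+6·β ≈ 17.81665, π⊥ = -2+6·β' ≈ -3.81665 ∉ [-1.5, -0.7) ⇒ out
candidate 3: (m,n)=(-8,0) → π∥ = -8+0·β ≈ -8.00000, π⊥ = -8+0·β' ≈ -8.00000 ∉ [-1.5, -0.7) ⇒ out
candidate 4: (m,n)=(-3,-7) → π∥ = -3-7·β ≈ -26.11943, π⊥ = -3-7·β' ≈ -0.88057 ∈ [-1.5, -0.7) ⇒ IN Λ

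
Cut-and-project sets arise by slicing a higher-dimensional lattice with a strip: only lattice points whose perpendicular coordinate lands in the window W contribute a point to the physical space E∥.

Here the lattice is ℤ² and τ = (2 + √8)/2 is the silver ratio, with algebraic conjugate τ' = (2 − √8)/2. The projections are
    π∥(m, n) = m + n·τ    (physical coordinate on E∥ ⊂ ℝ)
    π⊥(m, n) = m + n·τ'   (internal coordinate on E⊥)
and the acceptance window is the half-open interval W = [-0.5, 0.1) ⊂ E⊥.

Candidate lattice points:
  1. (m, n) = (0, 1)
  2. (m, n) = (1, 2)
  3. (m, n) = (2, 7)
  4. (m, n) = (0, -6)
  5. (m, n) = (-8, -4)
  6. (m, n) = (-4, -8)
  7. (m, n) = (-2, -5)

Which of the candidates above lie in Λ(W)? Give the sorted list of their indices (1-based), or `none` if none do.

1, 7

τ' = (2−√8)/2 ≈ -0.4142.
#1 (0,1): internal coord 0 + (1)·τ' = -0.4142; -0.4142 ∈ [-0.5, 0.1) → IN Λ
#2 (1,2): internal coord 1 + (2)·τ' = +0.1716; +0.1716 ∉ [-0.5, 0.1) → out
#3 (2,7): internal coord 2 + (7)·τ' = -0.8995; -0.8995 ∉ [-0.5, 0.1) → out
#4 (0,-6): internal coord 0 + (-6)·τ' = +2.4853; +2.4853 ∉ [-0.5, 0.1) → out
#5 (-8,-4): internal coord -8 + (-4)·τ' = -6.3431; -6.3431 ∉ [-0.5, 0.1) → out
#6 (-4,-8): internal coord -4 + (-8)·τ' = -0.6863; -0.6863 ∉ [-0.5, 0.1) → out
#7 (-2,-5): internal coord -2 + (-5)·τ' = +0.0711; +0.0711 ∈ [-0.5, 0.1) → IN Λ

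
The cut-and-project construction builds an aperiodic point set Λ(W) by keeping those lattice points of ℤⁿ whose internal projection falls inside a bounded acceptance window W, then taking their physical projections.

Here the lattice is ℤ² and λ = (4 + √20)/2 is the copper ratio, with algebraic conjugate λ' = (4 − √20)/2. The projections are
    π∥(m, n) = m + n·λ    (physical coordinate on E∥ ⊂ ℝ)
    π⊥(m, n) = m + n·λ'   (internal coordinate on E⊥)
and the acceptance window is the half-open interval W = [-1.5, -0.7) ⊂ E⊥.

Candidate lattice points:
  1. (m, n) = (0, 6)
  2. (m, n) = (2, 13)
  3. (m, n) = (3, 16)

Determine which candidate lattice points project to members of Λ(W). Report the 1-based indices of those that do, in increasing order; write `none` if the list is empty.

1, 2, 3

Compute λ' = (4−√20)/2 = -0.23607, so π⊥(m,n) = m -0.23607·n.
candidate 1: (m,n)=(0,6) → π∥ = 0+6·λ ≈ 25.41641, π⊥ = 0+6·λ' ≈ -1.41641 ∈ [-1.5, -0.7) ⇒ IN Λ
candidate 2: (m,n)=(2,13) → π∥ = 2+13·λ ≈ 57.06888, π⊥ = 2+13·λ' ≈ -1.06888 ∈ [-1.5, -0.7) ⇒ IN Λ
candidate 3: (m,n)=(3,16) → π∥ = 3+16·λ ≈ 70.77709, π⊥ = 3+16·λ' ≈ -0.77709 ∈ [-1.5, -0.7) ⇒ IN Λ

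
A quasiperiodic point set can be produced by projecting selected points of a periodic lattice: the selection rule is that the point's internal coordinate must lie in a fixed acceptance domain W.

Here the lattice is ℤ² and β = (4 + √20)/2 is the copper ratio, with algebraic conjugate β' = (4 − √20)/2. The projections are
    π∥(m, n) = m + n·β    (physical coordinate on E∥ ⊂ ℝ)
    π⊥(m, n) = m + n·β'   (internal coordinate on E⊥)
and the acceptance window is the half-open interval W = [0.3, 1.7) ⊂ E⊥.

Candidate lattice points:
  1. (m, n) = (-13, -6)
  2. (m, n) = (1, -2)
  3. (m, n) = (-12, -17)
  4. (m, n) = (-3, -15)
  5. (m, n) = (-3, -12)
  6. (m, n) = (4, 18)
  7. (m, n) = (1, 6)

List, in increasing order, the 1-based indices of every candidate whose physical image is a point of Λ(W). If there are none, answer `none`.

β' = (4−√20)/2 ≈ -0.2361.
candidate 1: (m,n)=(-13,-6) → π∥ = -13-6·β ≈ -38.4164, π⊥ = -13-6·β' ≈ -11.5836 ∉ [0.3, 1.7) ⇒ out
candidate 2: (m,n)=(1,-2) → π∥ = 1-2·β ≈ -7.4721, π⊥ = 1-2·β' ≈ 1.4721 ∈ [0.3, 1.7) ⇒ IN Λ
candidate 3: (m,n)=(-12,-17) → π∥ = -12-17·β ≈ -84.0132, π⊥ = -12-17·β' ≈ -7.9868 ∉ [0.3, 1.7) ⇒ out
candidate 4: (m,n)=(-3,-15) → π∥ = -3-15·β ≈ -66.5410, π⊥ = -3-15·β' ≈ 0.5410 ∈ [0.3, 1.7) ⇒ IN Λ
candidate 5: (m,n)=(-3,-12) → π∥ = -3-12·β ≈ -53.8328, π⊥ = -3-12·β' ≈ -0.1672 ∉ [0.3, 1.7) ⇒ out
candidate 6: (m,n)=(4,18) → π∥ = 4+18·β ≈ 80.2492, π⊥ = 4+18·β' ≈ -0.2492 ∉ [0.3, 1.7) ⇒ out
candidate 7: (m,n)=(1,6) → π∥ = 1+6·β ≈ 26.4164, π⊥ = 1+6·β' ≈ -0.4164 ∉ [0.3, 1.7) ⇒ out

2, 4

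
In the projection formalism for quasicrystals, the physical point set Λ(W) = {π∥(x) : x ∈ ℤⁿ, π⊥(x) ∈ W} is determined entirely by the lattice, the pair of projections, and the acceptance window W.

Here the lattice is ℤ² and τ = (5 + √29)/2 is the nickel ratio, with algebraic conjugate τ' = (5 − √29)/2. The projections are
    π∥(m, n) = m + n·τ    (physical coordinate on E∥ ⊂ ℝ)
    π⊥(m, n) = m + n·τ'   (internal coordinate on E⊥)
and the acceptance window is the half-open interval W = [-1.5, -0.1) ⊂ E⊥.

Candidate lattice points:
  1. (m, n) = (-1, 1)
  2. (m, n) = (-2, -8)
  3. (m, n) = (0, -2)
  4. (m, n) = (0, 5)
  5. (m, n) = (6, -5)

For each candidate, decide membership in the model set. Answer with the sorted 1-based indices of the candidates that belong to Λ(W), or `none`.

τ' = (5−√29)/2 ≈ -0.19258.
#1 (-1,1): internal coord -1 + (1)·τ' = -1.19258; -1.19258 ∈ [-1.5, -0.1) → IN Λ
#2 (-2,-8): internal coord -2 + (-8)·τ' = -0.45934; -0.45934 ∈ [-1.5, -0.1) → IN Λ
#3 (0,-2): internal coord 0 + (-2)·τ' = +0.38516; +0.38516 ∉ [-1.5, -0.1) → out
#4 (0,5): internal coord 0 + (5)·τ' = -0.96291; -0.96291 ∈ [-1.5, -0.1) → IN Λ
#5 (6,-5): internal coord 6 + (-5)·τ' = +6.96291; +6.96291 ∉ [-1.5, -0.1) → out

1, 2, 4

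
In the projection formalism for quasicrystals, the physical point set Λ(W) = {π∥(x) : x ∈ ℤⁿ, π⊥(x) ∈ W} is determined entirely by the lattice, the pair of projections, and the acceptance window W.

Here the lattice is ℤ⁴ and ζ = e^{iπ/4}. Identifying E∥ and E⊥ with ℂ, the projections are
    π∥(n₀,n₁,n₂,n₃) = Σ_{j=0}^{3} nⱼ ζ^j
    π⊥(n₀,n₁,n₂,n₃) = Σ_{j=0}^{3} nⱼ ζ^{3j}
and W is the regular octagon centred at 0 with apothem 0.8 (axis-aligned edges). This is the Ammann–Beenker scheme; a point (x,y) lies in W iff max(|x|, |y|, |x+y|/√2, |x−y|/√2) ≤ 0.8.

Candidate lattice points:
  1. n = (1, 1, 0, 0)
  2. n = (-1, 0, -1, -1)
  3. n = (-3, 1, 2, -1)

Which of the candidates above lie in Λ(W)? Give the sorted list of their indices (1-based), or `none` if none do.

1

With ζ = e^{iπ/4} the internal vectors are ζ^0,ζ^3,ζ^6,ζ^9.
#1 (1, 1, 0, 0): internal (0.292893, 0.707107); octagon support 0.707107 vs apothem 0.8 → ∈ W
#2 (-1, 0, -1, -1): internal (-1.707107, 0.292893); octagon support 1.707107 vs apothem 0.8 → ∉ W
#3 (-3, 1, 2, -1): internal (-4.414214, -2.000000); octagon support 4.535534 vs apothem 0.8 → ∉ W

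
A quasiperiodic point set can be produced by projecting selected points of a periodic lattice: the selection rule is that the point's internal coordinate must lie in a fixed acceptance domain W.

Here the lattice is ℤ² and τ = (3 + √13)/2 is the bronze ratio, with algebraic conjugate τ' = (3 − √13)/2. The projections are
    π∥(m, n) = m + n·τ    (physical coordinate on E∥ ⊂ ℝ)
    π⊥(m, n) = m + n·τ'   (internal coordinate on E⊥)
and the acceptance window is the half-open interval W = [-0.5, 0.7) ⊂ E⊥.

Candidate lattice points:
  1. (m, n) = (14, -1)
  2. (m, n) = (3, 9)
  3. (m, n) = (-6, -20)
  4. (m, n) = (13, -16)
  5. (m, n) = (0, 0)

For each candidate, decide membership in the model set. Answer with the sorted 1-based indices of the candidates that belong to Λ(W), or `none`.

Compute τ' = (3−√13)/2 = -0.302776, so π⊥(m,n) = m -0.302776·n.
#1 (14,-1): internal coord 14 + (-1)·τ' = +14.302776; +14.302776 ∉ [-0.5, 0.7) → out
#2 (3,9): internal coord 3 + (9)·τ' = +0.275019; +0.275019 ∈ [-0.5, 0.7) → IN Λ
#3 (-6,-20): internal coord -6 + (-20)·τ' = +0.055513; +0.055513 ∈ [-0.5, 0.7) → IN Λ
#4 (13,-16): internal coord 13 + (-16)·τ' = +17.844410; +17.844410 ∉ [-0.5, 0.7) → out
#5 (0,0): internal coord 0 + (0)·τ' = +0.000000; +0.000000 ∈ [-0.5, 0.7) → IN Λ

2, 3, 5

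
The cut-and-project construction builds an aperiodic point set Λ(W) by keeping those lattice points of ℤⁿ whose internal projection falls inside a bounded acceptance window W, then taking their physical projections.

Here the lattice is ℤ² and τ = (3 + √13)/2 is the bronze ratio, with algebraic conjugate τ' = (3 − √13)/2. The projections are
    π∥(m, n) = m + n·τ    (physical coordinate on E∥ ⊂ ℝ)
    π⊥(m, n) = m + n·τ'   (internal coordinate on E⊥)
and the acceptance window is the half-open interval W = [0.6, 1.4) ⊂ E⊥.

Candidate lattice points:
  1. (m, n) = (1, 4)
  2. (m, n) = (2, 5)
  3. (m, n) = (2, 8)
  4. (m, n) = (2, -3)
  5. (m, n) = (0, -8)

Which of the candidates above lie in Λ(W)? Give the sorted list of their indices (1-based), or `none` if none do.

none

τ' = (3−√13)/2 ≈ -0.30278.
#1 (1,4): internal coord 1 + (4)·τ' = -0.21110; -0.21110 ∉ [0.6, 1.4) → out
#2 (2,5): internal coord 2 + (5)·τ' = +0.48612; +0.48612 ∉ [0.6, 1.4) → out
#3 (2,8): internal coord 2 + (8)·τ' = -0.42221; -0.42221 ∉ [0.6, 1.4) → out
#4 (2,-3): internal coord 2 + (-3)·τ' = +2.90833; +2.90833 ∉ [0.6, 1.4) → out
#5 (0,-8): internal coord 0 + (-8)·τ' = +2.42221; +2.42221 ∉ [0.6, 1.4) → out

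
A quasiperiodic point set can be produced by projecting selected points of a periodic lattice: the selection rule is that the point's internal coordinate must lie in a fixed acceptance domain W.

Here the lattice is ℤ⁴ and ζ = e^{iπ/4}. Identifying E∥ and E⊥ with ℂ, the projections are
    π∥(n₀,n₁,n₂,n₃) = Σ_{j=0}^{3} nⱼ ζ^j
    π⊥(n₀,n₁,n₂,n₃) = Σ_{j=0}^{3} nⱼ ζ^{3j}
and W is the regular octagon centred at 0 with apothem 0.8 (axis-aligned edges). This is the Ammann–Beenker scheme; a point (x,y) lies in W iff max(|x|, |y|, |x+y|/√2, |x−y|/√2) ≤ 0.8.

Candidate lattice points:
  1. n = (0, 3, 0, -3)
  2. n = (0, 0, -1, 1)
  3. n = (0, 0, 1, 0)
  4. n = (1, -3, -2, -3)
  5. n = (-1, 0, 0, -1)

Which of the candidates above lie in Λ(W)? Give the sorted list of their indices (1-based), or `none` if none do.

π⊥(n) = n₀ + n₁ζ³ + n₂ζ⁶ + n₃ζ⁹ where ζ = e^{iπ/4}.
#1 (0, 3, 0, -3): internal (-4.24264, 0.00000); octagon support 4.24264 vs apothem 0.8 → ∉ W
#2 (0, 0, -1, 1): internal (0.70711, 1.70711); octagon support 1.70711 vs apothem 0.8 → ∉ W
#3 (0, 0, 1, 0): internal (0.00000, -1.00000); octagon support 1.00000 vs apothem 0.8 → ∉ W
#4 (1, -3, -2, -3): internal (1.00000, -2.24264); octagon support 2.29289 vs apothem 0.8 → ∉ W
#5 (-1, 0, 0, -1): internal (-1.70711, -0.70711); octagon support 1.70711 vs apothem 0.8 → ∉ W

none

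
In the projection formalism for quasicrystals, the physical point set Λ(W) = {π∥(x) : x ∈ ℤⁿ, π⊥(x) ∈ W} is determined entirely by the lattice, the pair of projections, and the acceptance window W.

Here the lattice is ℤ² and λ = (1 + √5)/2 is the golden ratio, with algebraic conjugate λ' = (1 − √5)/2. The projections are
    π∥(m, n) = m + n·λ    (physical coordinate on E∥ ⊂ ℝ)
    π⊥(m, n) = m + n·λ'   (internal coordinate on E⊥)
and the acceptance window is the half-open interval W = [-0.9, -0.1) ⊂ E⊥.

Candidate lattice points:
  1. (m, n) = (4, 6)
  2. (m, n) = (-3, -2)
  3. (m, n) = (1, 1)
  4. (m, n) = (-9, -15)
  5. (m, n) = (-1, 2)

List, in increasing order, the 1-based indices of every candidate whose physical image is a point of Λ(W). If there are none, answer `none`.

none

λ' = (1−√5)/2 ≈ -0.61803.
candidate 1: (m,n)=(4,6) → π∥ = 4+6·λ ≈ 13.70820, π⊥ = 4+6·λ' ≈ 0.29180 ∉ [-0.9, -0.1) ⇒ out
candidate 2: (m,n)=(-3,-2) → π∥ = -3-2·λ ≈ -6.23607, π⊥ = -3-2·λ' ≈ -1.76393 ∉ [-0.9, -0.1) ⇒ out
candidate 3: (m,n)=(1,1) → π∥ = 1+1·λ ≈ 2.61803, π⊥ = 1+1·λ' ≈ 0.38197 ∉ [-0.9, -0.1) ⇒ out
candidate 4: (m,n)=(-9,-15) → π∥ = -9-15·λ ≈ -33.27051, π⊥ = -9-15·λ' ≈ 0.27051 ∉ [-0.9, -0.1) ⇒ out
candidate 5: (m,n)=(-1,2) → π∥ = -1+2·λ ≈ 2.23607, π⊥ = -1+2·λ' ≈ -2.23607 ∉ [-0.9, -0.1) ⇒ out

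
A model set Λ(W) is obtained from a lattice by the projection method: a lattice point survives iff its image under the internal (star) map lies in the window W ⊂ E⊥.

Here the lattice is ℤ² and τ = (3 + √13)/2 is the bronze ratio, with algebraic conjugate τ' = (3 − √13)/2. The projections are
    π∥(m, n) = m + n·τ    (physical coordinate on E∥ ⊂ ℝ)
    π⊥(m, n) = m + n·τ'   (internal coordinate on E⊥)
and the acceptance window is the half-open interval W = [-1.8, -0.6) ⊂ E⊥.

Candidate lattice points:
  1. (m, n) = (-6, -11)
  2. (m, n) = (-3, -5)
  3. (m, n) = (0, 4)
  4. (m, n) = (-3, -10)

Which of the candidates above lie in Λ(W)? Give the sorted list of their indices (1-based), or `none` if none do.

2, 3

Compute τ' = (3−√13)/2 = -0.3028, so π⊥(m,n) = m -0.3028·n.
candidate 1: (m,n)=(-6,-11) → π∥ = -6-11·τ ≈ -42.3305, π⊥ = -6-11·τ' ≈ -2.6695 ∉ [-1.8, -0.6) ⇒ out
candidate 2: (m,n)=(-3,-5) → π∥ = -3-5·τ ≈ -19.5139, π⊥ = -3-5·τ' ≈ -1.4861 ∈ [-1.8, -0.6) ⇒ IN Λ
candidate 3: (m,n)=(0,4) → π∥ = 0+4·τ ≈ 13.2111, π⊥ = 0+4·τ' ≈ -1.2111 ∈ [-1.8, -0.6) ⇒ IN Λ
candidate 4: (m,n)=(-3,-10) → π∥ = -3-10·τ ≈ -36.0278, π⊥ = -3-10·τ' ≈ 0.0278 ∉ [-1.8, -0.6) ⇒ out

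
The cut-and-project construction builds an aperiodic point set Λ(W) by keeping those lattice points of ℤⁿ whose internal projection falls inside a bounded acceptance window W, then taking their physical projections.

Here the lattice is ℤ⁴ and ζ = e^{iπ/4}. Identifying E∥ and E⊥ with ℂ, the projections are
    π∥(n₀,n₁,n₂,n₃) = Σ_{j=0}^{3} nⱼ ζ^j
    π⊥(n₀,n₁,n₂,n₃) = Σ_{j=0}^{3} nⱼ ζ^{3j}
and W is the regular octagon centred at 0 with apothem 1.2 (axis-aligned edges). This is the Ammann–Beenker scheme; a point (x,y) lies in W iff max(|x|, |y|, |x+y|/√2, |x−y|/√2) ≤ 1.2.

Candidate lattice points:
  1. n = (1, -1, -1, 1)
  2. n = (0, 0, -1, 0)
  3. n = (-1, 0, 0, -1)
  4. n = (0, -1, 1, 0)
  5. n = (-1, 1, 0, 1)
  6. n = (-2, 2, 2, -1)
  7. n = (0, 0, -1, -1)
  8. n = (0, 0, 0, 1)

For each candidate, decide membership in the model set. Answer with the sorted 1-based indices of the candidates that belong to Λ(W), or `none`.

π⊥(n) = n₀ + n₁ζ³ + n₂ζ⁶ + n₃ζ⁹ where ζ = e^{iπ/4}.
#1 (1, -1, -1, 1): internal (2.4142, 1.0000); octagon support 2.4142 vs apothem 1.2 → ∉ W
#2 (0, 0, -1, 0): internal (0.0000, 1.0000); octagon support 1.0000 vs apothem 1.2 → ∈ W
#3 (-1, 0, 0, -1): internal (-1.7071, -0.7071); octagon support 1.7071 vs apothem 1.2 → ∉ W
#4 (0, -1, 1, 0): internal (0.7071, -1.7071); octagon support 1.7071 vs apothem 1.2 → ∉ W
#5 (-1, 1, 0, 1): internal (-1.0000, 1.4142); octagon support 1.7071 vs apothem 1.2 → ∉ W
#6 (-2, 2, 2, -1): internal (-4.1213, -1.2929); octagon support 4.1213 vs apothem 1.2 → ∉ W
#7 (0, 0, -1, -1): internal (-0.7071, 0.2929); octagon support 0.7071 vs apothem 1.2 → ∈ W
#8 (0, 0, 0, 1): internal (0.7071, 0.7071); octagon support 1.0000 vs apothem 1.2 → ∈ W

2, 7, 8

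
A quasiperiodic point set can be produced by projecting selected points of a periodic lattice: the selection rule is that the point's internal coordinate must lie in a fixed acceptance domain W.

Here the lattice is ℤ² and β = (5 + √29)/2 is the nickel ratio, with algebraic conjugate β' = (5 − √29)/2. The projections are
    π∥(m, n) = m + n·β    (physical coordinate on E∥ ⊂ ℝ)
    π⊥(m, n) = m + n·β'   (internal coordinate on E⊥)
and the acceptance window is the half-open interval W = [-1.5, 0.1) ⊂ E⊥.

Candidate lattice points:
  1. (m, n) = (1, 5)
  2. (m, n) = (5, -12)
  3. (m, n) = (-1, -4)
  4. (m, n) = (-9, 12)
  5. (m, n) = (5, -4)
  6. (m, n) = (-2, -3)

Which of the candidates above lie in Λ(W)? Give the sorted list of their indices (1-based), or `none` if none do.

Compute β' = (5−√29)/2 = -0.1926, so π⊥(m,n) = m -0.1926·n.
#1 (1,5): internal coord 1 + (5)·β' = +0.0371; +0.0371 ∈ [-1.5, 0.1) → IN Λ
#2 (5,-12): internal coord 5 + (-12)·β' = +7.3110; +7.3110 ∉ [-1.5, 0.1) → out
#3 (-1,-4): internal coord -1 + (-4)·β' = -0.2297; -0.2297 ∈ [-1.5, 0.1) → IN Λ
#4 (-9,12): internal coord -9 + (12)·β' = -11.3110; -11.3110 ∉ [-1.5, 0.1) → out
#5 (5,-4): internal coord 5 + (-4)·β' = +5.7703; +5.7703 ∉ [-1.5, 0.1) → out
#6 (-2,-3): internal coord -2 + (-3)·β' = -1.4223; -1.4223 ∈ [-1.5, 0.1) → IN Λ

1, 3, 6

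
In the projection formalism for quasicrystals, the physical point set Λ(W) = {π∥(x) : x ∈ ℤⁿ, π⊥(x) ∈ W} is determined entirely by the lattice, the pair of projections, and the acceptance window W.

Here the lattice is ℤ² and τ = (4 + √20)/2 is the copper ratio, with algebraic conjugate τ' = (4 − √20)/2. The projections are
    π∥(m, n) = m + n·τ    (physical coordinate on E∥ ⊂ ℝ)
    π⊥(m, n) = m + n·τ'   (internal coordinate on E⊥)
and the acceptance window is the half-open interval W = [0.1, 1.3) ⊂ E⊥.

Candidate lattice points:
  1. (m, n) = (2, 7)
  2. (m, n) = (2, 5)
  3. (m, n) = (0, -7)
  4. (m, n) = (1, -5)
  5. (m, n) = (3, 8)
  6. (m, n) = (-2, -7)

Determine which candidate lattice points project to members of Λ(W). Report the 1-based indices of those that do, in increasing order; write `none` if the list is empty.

1, 2, 5

τ' = (4−√20)/2 ≈ -0.2361.
#1 (2,7): internal coord 2 + (7)·τ' = +0.3475; +0.3475 ∈ [0.1, 1.3) → IN Λ
#2 (2,5): internal coord 2 + (5)·τ' = +0.8197; +0.8197 ∈ [0.1, 1.3) → IN Λ
#3 (0,-7): internal coord 0 + (-7)·τ' = +1.6525; +1.6525 ∉ [0.1, 1.3) → out
#4 (1,-5): internal coord 1 + (-5)·τ' = +2.1803; +2.1803 ∉ [0.1, 1.3) → out
#5 (3,8): internal coord 3 + (8)·τ' = +1.1115; +1.1115 ∈ [0.1, 1.3) → IN Λ
#6 (-2,-7): internal coord -2 + (-7)·τ' = -0.3475; -0.3475 ∉ [0.1, 1.3) → out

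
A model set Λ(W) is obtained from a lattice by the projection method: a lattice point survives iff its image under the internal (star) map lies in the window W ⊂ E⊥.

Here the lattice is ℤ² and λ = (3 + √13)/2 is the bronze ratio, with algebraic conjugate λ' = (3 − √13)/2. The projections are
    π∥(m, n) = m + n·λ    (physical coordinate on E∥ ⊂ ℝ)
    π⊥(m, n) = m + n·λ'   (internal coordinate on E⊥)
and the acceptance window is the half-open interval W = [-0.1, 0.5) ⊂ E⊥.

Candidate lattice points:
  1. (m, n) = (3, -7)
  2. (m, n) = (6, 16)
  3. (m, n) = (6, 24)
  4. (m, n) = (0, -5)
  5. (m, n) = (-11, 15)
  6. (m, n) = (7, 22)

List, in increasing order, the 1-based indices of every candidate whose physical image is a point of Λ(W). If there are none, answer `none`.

6

Compute λ' = (3−√13)/2 = -0.30278, so π⊥(m,n) = m -0.30278·n.
#1 (3,-7): internal coord 3 + (-7)·λ' = +5.11943; +5.11943 ∉ [-0.1, 0.5) → out
#2 (6,16): internal coord 6 + (16)·λ' = +1.15559; +1.15559 ∉ [-0.1, 0.5) → out
#3 (6,24): internal coord 6 + (24)·λ' = -1.26662; -1.26662 ∉ [-0.1, 0.5) → out
#4 (0,-5): internal coord 0 + (-5)·λ' = +1.51388; +1.51388 ∉ [-0.1, 0.5) → out
#5 (-11,15): internal coord -11 + (15)·λ' = -15.54163; -15.54163 ∉ [-0.1, 0.5) → out
#6 (7,22): internal coord 7 + (22)·λ' = +0.33894; +0.33894 ∈ [-0.1, 0.5) → IN Λ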